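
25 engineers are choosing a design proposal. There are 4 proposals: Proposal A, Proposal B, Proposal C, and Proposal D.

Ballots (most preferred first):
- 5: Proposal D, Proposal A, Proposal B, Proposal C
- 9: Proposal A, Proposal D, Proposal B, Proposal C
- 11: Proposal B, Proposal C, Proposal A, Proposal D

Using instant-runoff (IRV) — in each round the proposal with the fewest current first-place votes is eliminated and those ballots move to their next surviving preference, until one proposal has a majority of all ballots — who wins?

Round 1: Proposal A 9, Proposal B 11, Proposal C 0, Proposal D 5. Proposal C eliminated.
Round 2: Proposal A 9, Proposal B 11, Proposal D 5. Proposal D eliminated.
Round 3: Proposal A 14, Proposal B 11. Proposal A has a majority (≥13).

Proposal A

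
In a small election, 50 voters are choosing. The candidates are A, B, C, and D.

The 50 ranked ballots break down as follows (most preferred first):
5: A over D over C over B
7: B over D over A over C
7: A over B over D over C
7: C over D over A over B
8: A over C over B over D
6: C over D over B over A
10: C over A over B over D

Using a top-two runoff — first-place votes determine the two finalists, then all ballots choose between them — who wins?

Round 1 first-place votes: A 20, B 7, C 23, D 0. C and A advance.
Runoff: C is ranked above A on 23 ballots, A above C on 27.

A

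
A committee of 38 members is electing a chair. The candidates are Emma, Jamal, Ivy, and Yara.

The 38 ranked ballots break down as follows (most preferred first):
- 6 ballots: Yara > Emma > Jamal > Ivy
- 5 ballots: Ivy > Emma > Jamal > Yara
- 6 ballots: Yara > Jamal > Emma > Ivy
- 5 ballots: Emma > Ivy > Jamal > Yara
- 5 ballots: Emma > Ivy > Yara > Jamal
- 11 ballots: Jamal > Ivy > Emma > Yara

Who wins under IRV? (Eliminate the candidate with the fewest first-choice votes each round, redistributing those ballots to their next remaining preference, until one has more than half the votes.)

Emma

Round 1: Emma 10, Jamal 11, Ivy 5, Yara 12. Ivy eliminated.
Round 2: Emma 15, Jamal 11, Yara 12. Jamal eliminated.
Round 3: Emma 26, Yara 12. Emma has a majority (≥20).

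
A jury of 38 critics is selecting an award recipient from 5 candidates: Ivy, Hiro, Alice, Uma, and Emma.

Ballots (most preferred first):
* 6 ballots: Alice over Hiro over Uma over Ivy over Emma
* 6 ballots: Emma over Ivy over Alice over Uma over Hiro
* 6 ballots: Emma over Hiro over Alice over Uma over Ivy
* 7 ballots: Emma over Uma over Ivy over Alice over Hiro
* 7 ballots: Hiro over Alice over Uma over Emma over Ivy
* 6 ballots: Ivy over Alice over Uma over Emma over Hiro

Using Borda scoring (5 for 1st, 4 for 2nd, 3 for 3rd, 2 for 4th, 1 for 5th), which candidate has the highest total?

Ivy: 6×2 + 6×4 + 6×1 + 7×3 + 7×1 + 6×5 = 100
Hiro: 6×4 + 6×1 + 6×4 + 7×1 + 7×5 + 6×1 = 102
Alice: 6×5 + 6×3 + 6×3 + 7×2 + 7×4 + 6×4 = 132
Uma: 6×3 + 6×2 + 6×2 + 7×4 + 7×3 + 6×3 = 109
Emma: 6×1 + 6×5 + 6×5 + 7×5 + 7×2 + 6×2 = 127

Alice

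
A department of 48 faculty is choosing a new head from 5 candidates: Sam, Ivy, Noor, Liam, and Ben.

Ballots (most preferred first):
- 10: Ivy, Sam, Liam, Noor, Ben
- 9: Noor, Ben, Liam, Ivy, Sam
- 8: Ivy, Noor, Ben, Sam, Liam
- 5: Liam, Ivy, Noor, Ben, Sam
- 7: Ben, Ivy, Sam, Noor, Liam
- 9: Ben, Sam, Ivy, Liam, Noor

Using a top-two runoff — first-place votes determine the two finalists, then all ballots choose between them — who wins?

Round 1 first-place votes: Sam 0, Ivy 18, Noor 9, Liam 5, Ben 16. Ivy and Ben advance.
Runoff: Ivy is ranked above Ben on 23 ballots, Ben above Ivy on 25.

Ben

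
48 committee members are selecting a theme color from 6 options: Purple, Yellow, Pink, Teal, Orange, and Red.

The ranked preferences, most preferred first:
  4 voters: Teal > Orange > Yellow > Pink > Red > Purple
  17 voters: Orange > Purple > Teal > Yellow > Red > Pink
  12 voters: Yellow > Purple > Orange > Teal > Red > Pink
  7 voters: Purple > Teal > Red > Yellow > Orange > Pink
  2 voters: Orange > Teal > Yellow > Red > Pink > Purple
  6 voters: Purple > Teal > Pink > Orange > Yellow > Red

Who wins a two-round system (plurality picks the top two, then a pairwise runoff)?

Round 1 first-place votes: Purple 13, Yellow 12, Pink 0, Teal 4, Orange 19, Red 0. Orange and Purple advance.
Runoff: Orange is ranked above Purple on 23 ballots, Purple above Orange on 25.

Purple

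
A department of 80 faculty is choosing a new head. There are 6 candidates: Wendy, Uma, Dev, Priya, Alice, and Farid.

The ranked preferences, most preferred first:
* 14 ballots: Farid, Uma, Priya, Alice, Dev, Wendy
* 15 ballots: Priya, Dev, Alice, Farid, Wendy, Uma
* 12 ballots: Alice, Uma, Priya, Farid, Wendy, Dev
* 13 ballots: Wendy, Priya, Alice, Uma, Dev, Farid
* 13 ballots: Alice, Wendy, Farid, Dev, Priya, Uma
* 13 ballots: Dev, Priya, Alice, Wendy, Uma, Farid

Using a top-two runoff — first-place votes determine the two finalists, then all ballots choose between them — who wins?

Round 1 first-place votes: Wendy 13, Uma 0, Dev 13, Priya 15, Alice 25, Farid 14. Alice and Priya advance.
Runoff: Alice is ranked above Priya on 25 ballots, Priya above Alice on 55.

Priya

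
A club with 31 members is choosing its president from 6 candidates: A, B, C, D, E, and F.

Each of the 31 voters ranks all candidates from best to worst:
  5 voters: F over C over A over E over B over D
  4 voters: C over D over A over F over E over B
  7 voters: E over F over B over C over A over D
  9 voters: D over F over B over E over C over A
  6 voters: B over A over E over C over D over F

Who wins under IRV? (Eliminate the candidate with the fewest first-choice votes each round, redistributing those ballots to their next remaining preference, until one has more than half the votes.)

Round 1: A 0, B 6, C 4, D 9, E 7, F 5. A eliminated.
Round 2: B 6, C 4, D 9, E 7, F 5. C eliminated.
Round 3: B 6, D 13, E 7, F 5. F eliminated.
Round 4: B 6, D 13, E 12. B eliminated.
Round 5: D 13, E 18. E has a majority (≥16).

E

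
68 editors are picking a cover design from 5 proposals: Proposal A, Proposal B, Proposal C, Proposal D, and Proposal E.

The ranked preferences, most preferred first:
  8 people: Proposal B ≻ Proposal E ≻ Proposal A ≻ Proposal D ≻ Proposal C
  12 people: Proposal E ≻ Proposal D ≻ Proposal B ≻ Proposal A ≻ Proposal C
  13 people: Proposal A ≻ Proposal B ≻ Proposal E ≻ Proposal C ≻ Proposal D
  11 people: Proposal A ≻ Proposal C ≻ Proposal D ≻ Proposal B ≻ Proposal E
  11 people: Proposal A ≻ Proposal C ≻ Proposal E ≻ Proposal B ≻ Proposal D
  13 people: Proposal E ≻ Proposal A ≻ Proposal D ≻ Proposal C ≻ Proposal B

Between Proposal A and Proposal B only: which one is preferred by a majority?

Proposal A is ranked above Proposal B on 48 ballots; Proposal B above Proposal A on 20.

Proposal A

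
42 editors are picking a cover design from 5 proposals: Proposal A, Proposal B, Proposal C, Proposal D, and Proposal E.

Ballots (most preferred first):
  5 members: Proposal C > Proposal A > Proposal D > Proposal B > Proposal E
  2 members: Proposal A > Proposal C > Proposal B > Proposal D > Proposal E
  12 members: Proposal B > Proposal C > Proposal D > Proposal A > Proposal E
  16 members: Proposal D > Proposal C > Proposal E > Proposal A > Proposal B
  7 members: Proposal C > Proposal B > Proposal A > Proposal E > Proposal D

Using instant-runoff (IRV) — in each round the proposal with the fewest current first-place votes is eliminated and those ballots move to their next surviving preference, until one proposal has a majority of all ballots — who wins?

Round 1: Proposal A 2, Proposal B 12, Proposal C 12, Proposal D 16, Proposal E 0. Proposal E eliminated.
Round 2: Proposal A 2, Proposal B 12, Proposal C 12, Proposal D 16. Proposal A eliminated.
Round 3: Proposal B 12, Proposal C 14, Proposal D 16. Proposal B eliminated.
Round 4: Proposal C 26, Proposal D 16. Proposal C has a majority (≥22).

Proposal C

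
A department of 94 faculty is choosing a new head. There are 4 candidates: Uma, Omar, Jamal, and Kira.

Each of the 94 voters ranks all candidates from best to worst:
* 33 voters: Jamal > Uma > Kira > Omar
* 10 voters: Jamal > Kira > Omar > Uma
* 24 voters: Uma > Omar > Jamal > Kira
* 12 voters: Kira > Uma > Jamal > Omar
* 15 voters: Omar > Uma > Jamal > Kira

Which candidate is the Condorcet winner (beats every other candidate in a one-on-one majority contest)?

Uma

Uma vs Omar: 69–25
Uma vs Jamal: 51–43
Uma vs Kira: 72–22
Uma beats every other candidate.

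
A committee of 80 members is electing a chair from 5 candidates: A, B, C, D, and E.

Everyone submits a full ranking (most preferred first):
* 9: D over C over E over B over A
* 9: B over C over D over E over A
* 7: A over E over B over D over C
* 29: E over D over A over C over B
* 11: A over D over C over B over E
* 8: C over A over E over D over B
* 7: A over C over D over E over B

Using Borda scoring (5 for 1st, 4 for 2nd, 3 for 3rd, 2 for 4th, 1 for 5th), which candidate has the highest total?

D

A: 9×1 + 9×1 + 7×5 + 29×3 + 11×5 + 8×4 + 7×5 = 262
B: 9×2 + 9×5 + 7×3 + 29×1 + 11×2 + 8×1 + 7×1 = 150
C: 9×4 + 9×4 + 7×1 + 29×2 + 11×3 + 8×5 + 7×4 = 238
D: 9×5 + 9×3 + 7×2 + 29×4 + 11×4 + 8×2 + 7×3 = 283
E: 9×3 + 9×2 + 7×4 + 29×5 + 11×1 + 8×3 + 7×2 = 267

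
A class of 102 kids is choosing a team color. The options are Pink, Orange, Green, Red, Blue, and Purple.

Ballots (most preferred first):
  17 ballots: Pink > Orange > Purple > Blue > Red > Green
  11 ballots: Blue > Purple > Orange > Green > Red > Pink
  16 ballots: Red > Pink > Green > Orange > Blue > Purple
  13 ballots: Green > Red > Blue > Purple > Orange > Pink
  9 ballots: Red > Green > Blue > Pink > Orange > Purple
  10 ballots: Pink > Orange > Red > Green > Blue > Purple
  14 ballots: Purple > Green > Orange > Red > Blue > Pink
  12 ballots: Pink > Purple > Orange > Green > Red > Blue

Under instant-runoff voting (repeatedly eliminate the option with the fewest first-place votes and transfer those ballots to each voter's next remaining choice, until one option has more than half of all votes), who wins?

Round 1: Pink 39, Orange 0, Green 13, Red 25, Blue 11, Purple 14. Orange eliminated.
Round 2: Pink 39, Green 13, Red 25, Blue 11, Purple 14. Blue eliminated.
Round 3: Pink 39, Green 13, Red 25, Purple 25. Green eliminated.
Round 4: Pink 39, Red 38, Purple 25. Purple eliminated.
Round 5: Pink 39, Red 63. Red has a majority (≥52).

Red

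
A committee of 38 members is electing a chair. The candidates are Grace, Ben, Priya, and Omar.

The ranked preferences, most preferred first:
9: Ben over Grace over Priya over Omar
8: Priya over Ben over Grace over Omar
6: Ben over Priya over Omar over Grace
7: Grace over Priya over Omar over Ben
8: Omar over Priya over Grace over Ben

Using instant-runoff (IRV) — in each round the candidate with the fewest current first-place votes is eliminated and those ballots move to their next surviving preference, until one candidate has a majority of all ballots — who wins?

Priya

Round 1: Grace 7, Ben 15, Priya 8, Omar 8. Grace eliminated.
Round 2: Ben 15, Priya 15, Omar 8. Omar eliminated.
Round 3: Ben 15, Priya 23. Priya has a majority (≥20).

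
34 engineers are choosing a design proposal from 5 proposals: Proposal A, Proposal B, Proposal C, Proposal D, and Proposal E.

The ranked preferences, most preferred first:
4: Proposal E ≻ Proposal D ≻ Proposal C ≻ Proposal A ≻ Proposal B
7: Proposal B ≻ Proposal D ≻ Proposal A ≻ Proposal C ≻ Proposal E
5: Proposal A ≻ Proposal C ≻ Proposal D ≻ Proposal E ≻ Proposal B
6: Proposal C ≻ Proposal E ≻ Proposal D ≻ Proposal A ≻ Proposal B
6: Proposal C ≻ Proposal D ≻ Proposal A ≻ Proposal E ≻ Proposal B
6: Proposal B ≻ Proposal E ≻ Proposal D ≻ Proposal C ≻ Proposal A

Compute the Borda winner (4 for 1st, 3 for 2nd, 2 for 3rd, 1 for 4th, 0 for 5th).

Proposal A: 4×1 + 7×2 + 5×4 + 6×1 + 6×2 + 6×0 = 56
Proposal B: 4×0 + 7×4 + 5×0 + 6×0 + 6×0 + 6×4 = 52
Proposal C: 4×2 + 7×1 + 5×3 + 6×4 + 6×4 + 6×1 = 84
Proposal D: 4×3 + 7×3 + 5×2 + 6×2 + 6×3 + 6×2 = 85
Proposal E: 4×4 + 7×0 + 5×1 + 6×3 + 6×1 + 6×3 = 63

Proposal D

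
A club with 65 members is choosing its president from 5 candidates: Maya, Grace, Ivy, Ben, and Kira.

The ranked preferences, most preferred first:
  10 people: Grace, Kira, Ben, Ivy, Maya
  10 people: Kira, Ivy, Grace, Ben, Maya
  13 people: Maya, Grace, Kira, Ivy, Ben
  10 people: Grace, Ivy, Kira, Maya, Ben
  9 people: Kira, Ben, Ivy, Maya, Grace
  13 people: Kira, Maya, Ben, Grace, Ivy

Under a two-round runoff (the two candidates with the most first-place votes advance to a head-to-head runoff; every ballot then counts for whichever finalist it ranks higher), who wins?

Round 1 first-place votes: Maya 13, Grace 20, Ivy 0, Ben 0, Kira 32. Kira and Grace advance.
Runoff: Kira is ranked above Grace on 32 ballots, Grace above Kira on 33.

Grace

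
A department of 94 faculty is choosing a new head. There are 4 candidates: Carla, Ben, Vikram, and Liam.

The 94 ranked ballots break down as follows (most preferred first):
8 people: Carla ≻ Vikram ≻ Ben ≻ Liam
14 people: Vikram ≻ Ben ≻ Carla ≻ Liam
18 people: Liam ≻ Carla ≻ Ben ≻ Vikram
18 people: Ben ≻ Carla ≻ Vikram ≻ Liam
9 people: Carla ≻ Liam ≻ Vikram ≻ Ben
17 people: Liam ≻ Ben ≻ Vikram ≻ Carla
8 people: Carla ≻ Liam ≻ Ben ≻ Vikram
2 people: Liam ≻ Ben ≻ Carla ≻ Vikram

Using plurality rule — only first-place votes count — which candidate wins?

First-place votes: Carla 25, Ben 18, Vikram 14, Liam 37.

Liam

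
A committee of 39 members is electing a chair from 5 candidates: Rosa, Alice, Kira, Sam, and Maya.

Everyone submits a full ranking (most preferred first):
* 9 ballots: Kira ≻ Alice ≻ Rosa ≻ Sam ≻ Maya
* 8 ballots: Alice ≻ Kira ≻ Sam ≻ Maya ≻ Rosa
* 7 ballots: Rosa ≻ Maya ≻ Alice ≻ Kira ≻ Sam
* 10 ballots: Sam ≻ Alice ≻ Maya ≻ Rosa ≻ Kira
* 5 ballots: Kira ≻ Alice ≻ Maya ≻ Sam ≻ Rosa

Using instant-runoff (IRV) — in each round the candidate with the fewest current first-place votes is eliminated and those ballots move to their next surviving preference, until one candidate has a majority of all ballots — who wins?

Alice

Round 1: Rosa 7, Alice 8, Kira 14, Sam 10, Maya 0. Maya eliminated.
Round 2: Rosa 7, Alice 8, Kira 14, Sam 10. Rosa eliminated.
Round 3: Alice 15, Kira 14, Sam 10. Sam eliminated.
Round 4: Alice 25, Kira 14. Alice has a majority (≥20).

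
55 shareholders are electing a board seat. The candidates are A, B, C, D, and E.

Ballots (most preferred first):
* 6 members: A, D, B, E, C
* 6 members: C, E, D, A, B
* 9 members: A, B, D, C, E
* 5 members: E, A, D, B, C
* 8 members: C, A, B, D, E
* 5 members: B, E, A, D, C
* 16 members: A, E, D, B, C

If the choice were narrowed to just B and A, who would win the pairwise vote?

A

B is ranked above A on 5 ballots; A above B on 50.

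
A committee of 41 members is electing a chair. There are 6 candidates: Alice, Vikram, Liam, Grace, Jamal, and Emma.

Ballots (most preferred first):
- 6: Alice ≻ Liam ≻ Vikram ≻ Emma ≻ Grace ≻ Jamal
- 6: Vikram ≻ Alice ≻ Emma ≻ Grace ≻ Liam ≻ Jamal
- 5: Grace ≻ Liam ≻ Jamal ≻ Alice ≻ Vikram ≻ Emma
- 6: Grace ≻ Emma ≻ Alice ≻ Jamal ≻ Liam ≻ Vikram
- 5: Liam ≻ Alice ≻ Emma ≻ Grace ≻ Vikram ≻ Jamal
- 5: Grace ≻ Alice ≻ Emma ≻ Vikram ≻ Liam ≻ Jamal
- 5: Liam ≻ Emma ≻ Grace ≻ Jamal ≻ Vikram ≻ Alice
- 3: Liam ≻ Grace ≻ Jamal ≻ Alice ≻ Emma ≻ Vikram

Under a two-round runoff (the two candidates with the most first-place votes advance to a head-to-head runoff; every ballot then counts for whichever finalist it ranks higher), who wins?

Round 1 first-place votes: Alice 6, Vikram 6, Liam 13, Grace 16, Jamal 0, Emma 0. Grace and Liam advance.
Runoff: Grace is ranked above Liam on 22 ballots, Liam above Grace on 19.

Grace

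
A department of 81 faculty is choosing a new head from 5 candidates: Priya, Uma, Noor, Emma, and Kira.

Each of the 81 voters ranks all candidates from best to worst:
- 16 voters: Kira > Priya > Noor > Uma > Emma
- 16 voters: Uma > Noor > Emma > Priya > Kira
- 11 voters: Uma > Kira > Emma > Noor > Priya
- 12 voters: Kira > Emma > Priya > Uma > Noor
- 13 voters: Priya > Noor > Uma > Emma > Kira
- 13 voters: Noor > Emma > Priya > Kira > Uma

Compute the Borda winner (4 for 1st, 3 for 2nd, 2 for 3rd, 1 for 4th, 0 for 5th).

Noor

Priya: 16×3 + 16×1 + 11×0 + 12×2 + 13×4 + 13×2 = 166
Uma: 16×1 + 16×4 + 11×4 + 12×1 + 13×2 + 13×0 = 162
Noor: 16×2 + 16×3 + 11×1 + 12×0 + 13×3 + 13×4 = 182
Emma: 16×0 + 16×2 + 11×2 + 12×3 + 13×1 + 13×3 = 142
Kira: 16×4 + 16×0 + 11×3 + 12×4 + 13×0 + 13×1 = 158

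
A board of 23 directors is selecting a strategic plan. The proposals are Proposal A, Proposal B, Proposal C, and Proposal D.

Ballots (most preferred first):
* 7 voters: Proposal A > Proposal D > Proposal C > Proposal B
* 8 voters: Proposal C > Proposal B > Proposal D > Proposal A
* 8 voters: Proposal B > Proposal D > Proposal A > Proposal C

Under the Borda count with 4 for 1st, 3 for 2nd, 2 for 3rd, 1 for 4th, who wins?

Proposal B

Proposal A: 7×4 + 8×1 + 8×2 = 52
Proposal B: 7×1 + 8×3 + 8×4 = 63
Proposal C: 7×2 + 8×4 + 8×1 = 54
Proposal D: 7×3 + 8×2 + 8×3 = 61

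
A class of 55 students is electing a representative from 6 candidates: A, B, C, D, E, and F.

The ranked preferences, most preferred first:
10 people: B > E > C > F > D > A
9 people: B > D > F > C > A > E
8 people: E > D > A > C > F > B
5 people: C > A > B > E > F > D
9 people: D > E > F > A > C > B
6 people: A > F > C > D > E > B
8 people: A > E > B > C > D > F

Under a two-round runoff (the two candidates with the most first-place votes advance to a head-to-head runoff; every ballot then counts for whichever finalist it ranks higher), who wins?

A

Round 1 first-place votes: A 14, B 19, C 5, D 9, E 8, F 0. B and A advance.
Runoff: B is ranked above A on 19 ballots, A above B on 36.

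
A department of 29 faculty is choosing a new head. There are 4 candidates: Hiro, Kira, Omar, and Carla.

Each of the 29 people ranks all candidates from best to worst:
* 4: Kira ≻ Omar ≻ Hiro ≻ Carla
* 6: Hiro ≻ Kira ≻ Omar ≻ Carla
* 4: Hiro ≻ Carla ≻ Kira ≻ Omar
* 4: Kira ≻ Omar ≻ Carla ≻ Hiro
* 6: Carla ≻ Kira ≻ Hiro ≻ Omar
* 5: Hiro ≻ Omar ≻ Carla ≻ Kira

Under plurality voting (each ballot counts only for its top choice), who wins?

Hiro

First-place votes: Hiro 15, Kira 8, Omar 0, Carla 6.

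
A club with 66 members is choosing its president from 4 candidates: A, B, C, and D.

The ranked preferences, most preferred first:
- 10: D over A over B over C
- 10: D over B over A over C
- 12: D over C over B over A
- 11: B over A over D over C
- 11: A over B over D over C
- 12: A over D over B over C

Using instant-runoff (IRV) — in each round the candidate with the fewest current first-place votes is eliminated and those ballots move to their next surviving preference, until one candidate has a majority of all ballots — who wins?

A

Round 1: A 23, B 11, C 0, D 32. C eliminated.
Round 2: A 23, B 11, D 32. B eliminated.
Round 3: A 34, D 32. A has a majority (≥34).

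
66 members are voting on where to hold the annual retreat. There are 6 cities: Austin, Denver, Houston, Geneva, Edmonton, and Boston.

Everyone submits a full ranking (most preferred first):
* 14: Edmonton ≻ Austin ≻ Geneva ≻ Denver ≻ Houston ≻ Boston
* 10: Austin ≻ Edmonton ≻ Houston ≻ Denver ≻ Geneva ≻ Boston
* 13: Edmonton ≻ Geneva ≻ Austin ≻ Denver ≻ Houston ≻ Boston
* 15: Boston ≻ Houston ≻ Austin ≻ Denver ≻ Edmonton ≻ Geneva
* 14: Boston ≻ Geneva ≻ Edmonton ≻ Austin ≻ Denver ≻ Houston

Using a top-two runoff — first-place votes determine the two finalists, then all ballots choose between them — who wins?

Edmonton

Round 1 first-place votes: Austin 10, Denver 0, Houston 0, Geneva 0, Edmonton 27, Boston 29. Boston and Edmonton advance.
Runoff: Boston is ranked above Edmonton on 29 ballots, Edmonton above Boston on 37.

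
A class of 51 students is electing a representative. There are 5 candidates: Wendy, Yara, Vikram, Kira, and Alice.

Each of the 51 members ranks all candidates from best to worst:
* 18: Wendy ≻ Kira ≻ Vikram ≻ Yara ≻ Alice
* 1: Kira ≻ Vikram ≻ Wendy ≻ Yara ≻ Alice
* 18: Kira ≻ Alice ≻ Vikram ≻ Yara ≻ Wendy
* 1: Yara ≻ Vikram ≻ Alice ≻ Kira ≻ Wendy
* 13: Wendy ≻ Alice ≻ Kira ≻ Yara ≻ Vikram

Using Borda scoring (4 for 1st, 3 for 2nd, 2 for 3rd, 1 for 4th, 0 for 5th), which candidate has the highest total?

Kira

Wendy: 18×4 + 1×2 + 18×0 + 1×0 + 13×4 = 126
Yara: 18×1 + 1×1 + 18×1 + 1×4 + 13×1 = 54
Vikram: 18×2 + 1×3 + 18×2 + 1×3 + 13×0 = 78
Kira: 18×3 + 1×4 + 18×4 + 1×1 + 13×2 = 157
Alice: 18×0 + 1×0 + 18×3 + 1×2 + 13×3 = 95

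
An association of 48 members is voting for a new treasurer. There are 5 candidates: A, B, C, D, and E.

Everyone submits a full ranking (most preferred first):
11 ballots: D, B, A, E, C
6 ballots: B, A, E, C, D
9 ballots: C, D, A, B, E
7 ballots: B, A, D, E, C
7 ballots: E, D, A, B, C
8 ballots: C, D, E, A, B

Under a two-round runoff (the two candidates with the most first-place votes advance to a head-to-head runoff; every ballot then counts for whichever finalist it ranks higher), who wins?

B

Round 1 first-place votes: A 0, B 13, C 17, D 11, E 7. C and B advance.
Runoff: C is ranked above B on 17 ballots, B above C on 31.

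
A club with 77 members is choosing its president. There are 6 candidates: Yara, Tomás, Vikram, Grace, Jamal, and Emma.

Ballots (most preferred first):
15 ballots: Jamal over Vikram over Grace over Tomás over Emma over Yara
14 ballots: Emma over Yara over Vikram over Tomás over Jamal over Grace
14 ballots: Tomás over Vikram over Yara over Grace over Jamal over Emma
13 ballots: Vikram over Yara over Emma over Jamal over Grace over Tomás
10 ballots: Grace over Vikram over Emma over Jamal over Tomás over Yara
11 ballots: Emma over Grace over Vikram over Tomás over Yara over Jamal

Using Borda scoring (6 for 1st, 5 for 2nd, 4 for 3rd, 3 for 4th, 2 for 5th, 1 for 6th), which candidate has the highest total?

Yara: 15×1 + 14×5 + 14×4 + 13×5 + 10×1 + 11×2 = 238
Tomás: 15×3 + 14×3 + 14×6 + 13×1 + 10×2 + 11×3 = 237
Vikram: 15×5 + 14×4 + 14×5 + 13×6 + 10×5 + 11×4 = 373
Grace: 15×4 + 14×1 + 14×3 + 13×2 + 10×6 + 11×5 = 257
Jamal: 15×6 + 14×2 + 14×2 + 13×3 + 10×3 + 11×1 = 226
Emma: 15×2 + 14×6 + 14×1 + 13×4 + 10×4 + 11×6 = 286

Vikram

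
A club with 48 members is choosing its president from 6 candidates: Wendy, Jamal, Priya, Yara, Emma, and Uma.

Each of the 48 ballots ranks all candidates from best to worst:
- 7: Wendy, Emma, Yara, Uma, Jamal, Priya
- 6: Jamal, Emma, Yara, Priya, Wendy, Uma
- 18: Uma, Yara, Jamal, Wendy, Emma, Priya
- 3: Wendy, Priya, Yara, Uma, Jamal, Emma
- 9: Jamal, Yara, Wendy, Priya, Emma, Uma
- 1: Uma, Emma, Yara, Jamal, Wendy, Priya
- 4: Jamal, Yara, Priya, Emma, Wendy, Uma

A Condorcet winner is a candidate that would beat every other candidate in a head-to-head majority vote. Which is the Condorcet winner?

Yara vs Wendy: 38–10
Yara vs Jamal: 29–19
Yara vs Priya: 45–3
Yara vs Emma: 34–14
Yara vs Uma: 29–19
Yara beats every other candidate.

Yara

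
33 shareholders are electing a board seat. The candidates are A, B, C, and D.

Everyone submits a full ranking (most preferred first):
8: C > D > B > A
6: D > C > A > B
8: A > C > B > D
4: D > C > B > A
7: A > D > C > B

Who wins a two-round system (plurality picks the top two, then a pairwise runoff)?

D

Round 1 first-place votes: A 15, B 0, C 8, D 10. A and D advance.
Runoff: A is ranked above D on 15 ballots, D above A on 18.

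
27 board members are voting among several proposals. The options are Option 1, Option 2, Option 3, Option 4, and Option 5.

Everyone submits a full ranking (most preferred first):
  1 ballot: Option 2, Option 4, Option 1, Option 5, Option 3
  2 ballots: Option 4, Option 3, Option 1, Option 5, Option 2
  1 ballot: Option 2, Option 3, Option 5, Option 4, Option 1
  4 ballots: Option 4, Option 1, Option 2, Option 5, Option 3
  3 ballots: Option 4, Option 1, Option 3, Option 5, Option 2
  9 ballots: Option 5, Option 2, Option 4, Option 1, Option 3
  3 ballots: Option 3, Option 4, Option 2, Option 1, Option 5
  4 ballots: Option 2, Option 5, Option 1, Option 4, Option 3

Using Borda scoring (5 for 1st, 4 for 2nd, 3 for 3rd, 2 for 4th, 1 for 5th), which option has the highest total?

Option 4

Option 1: 1×3 + 2×3 + 1×1 + 4×4 + 3×4 + 9×2 + 3×2 + 4×3 = 74
Option 2: 1×5 + 2×1 + 1×5 + 4×3 + 3×1 + 9×4 + 3×3 + 4×5 = 92
Option 3: 1×1 + 2×4 + 1×4 + 4×1 + 3×3 + 9×1 + 3×5 + 4×1 = 54
Option 4: 1×4 + 2×5 + 1×2 + 4×5 + 3×5 + 9×3 + 3×4 + 4×2 = 98
Option 5: 1×2 + 2×2 + 1×3 + 4×2 + 3×2 + 9×5 + 3×1 + 4×4 = 87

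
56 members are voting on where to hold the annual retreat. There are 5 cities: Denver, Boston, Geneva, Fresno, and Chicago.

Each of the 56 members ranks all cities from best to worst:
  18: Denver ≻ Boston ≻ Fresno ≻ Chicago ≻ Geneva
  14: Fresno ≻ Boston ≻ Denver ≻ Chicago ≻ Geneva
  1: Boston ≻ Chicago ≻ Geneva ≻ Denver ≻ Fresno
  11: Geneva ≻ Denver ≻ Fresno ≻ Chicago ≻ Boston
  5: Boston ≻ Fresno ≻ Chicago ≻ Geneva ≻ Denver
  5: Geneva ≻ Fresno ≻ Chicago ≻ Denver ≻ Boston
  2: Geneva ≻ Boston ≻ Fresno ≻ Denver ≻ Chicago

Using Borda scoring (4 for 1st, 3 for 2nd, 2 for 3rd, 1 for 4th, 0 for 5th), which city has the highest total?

Fresno

Denver: 18×4 + 14×2 + 1×1 + 11×3 + 5×0 + 5×1 + 2×1 = 141
Boston: 18×3 + 14×3 + 1×4 + 11×0 + 5×4 + 5×0 + 2×3 = 126
Geneva: 18×0 + 14×0 + 1×2 + 11×4 + 5×1 + 5×4 + 2×4 = 79
Fresno: 18×2 + 14×4 + 1×0 + 11×2 + 5×3 + 5×3 + 2×2 = 148
Chicago: 18×1 + 14×1 + 1×3 + 11×1 + 5×2 + 5×2 + 2×0 = 66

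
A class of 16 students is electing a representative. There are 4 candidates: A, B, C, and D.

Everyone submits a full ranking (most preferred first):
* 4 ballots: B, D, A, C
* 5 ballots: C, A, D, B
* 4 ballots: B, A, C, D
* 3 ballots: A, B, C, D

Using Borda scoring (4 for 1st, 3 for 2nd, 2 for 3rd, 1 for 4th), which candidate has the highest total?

A: 4×2 + 5×3 + 4×3 + 3×4 = 47
B: 4×4 + 5×1 + 4×4 + 3×3 = 46
C: 4×1 + 5×4 + 4×2 + 3×2 = 38
D: 4×3 + 5×2 + 4×1 + 3×1 = 29

A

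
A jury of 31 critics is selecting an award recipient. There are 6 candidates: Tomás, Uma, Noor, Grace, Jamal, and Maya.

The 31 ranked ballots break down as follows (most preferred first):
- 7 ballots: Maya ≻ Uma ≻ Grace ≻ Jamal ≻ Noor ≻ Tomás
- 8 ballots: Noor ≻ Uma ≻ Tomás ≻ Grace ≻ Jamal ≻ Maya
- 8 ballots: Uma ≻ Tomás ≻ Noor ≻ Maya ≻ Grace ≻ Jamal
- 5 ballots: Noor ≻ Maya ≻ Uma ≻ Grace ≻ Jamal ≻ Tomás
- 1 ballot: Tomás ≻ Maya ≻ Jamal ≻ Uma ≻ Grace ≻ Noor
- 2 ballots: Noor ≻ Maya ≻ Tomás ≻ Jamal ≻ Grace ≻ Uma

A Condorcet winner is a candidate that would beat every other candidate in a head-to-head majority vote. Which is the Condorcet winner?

Uma

Uma vs Tomás: 28–3
Uma vs Noor: 16–15
Uma vs Grace: 29–2
Uma vs Jamal: 28–3
Uma vs Maya: 16–15
Uma beats every other candidate.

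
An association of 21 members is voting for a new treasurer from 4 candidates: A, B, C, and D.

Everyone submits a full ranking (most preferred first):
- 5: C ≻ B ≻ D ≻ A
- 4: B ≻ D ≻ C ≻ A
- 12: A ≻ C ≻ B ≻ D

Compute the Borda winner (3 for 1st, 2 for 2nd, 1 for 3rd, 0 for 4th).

C

A: 5×0 + 4×0 + 12×3 = 36
B: 5×2 + 4×3 + 12×1 = 34
C: 5×3 + 4×1 + 12×2 = 43
D: 5×1 + 4×2 + 12×0 = 13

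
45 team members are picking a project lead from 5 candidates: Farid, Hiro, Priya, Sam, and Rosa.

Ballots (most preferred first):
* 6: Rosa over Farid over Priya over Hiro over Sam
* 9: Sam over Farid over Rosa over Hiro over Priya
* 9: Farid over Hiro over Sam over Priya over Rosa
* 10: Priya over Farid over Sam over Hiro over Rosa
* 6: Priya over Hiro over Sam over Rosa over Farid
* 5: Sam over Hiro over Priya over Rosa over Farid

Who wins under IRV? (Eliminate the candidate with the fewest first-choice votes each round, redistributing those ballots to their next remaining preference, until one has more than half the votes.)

Farid

Round 1: Farid 9, Hiro 0, Priya 16, Sam 14, Rosa 6. Hiro eliminated.
Round 2: Farid 9, Priya 16, Sam 14, Rosa 6. Rosa eliminated.
Round 3: Farid 15, Priya 16, Sam 14. Sam eliminated.
Round 4: Farid 24, Priya 21. Farid has a majority (≥23).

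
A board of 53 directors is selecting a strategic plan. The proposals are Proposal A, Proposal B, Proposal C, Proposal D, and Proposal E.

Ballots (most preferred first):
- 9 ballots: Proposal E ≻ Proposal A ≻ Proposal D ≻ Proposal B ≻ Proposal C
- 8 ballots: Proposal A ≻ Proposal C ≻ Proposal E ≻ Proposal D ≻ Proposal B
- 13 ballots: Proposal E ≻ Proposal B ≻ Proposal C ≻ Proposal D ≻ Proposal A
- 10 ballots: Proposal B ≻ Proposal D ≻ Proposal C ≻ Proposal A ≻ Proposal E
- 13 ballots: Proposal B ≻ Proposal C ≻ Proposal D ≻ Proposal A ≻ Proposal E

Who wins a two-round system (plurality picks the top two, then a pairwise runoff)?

Proposal E

Round 1 first-place votes: Proposal A 8, Proposal B 23, Proposal C 0, Proposal D 0, Proposal E 22. Proposal B and Proposal E advance.
Runoff: Proposal B is ranked above Proposal E on 23 ballots, Proposal E above Proposal B on 30.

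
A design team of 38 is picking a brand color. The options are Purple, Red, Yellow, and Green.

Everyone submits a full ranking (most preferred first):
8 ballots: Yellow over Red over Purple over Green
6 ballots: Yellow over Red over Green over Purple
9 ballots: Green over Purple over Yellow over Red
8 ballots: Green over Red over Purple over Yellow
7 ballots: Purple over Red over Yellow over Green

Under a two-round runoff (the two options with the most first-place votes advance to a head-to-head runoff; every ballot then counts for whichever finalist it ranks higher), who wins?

Round 1 first-place votes: Purple 7, Red 0, Yellow 14, Green 17. Green and Yellow advance.
Runoff: Green is ranked above Yellow on 17 ballots, Yellow above Green on 21.

Yellow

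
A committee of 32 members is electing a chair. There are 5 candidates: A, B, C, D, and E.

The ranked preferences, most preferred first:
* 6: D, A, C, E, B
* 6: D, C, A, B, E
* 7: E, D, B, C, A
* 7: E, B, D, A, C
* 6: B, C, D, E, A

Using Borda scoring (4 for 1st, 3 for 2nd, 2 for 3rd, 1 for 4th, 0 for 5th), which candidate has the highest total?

A: 6×3 + 6×2 + 7×0 + 7×1 + 6×0 = 37
B: 6×0 + 6×1 + 7×2 + 7×3 + 6×4 = 65
C: 6×2 + 6×3 + 7×1 + 7×0 + 6×3 = 55
D: 6×4 + 6×4 + 7×3 + 7×2 + 6×2 = 95
E: 6×1 + 6×0 + 7×4 + 7×4 + 6×1 = 68

D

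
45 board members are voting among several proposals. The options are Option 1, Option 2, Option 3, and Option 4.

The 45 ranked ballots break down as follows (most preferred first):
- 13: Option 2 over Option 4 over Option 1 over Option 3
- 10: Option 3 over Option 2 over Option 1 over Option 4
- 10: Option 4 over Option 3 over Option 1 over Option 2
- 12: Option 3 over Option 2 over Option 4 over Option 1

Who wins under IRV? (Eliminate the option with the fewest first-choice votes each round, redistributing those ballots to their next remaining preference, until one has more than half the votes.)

Round 1: Option 1 0, Option 2 13, Option 3 22, Option 4 10. Option 1 eliminated.
Round 2: Option 2 13, Option 3 22, Option 4 10. Option 4 eliminated.
Round 3: Option 2 13, Option 3 32. Option 3 has a majority (≥23).

Option 3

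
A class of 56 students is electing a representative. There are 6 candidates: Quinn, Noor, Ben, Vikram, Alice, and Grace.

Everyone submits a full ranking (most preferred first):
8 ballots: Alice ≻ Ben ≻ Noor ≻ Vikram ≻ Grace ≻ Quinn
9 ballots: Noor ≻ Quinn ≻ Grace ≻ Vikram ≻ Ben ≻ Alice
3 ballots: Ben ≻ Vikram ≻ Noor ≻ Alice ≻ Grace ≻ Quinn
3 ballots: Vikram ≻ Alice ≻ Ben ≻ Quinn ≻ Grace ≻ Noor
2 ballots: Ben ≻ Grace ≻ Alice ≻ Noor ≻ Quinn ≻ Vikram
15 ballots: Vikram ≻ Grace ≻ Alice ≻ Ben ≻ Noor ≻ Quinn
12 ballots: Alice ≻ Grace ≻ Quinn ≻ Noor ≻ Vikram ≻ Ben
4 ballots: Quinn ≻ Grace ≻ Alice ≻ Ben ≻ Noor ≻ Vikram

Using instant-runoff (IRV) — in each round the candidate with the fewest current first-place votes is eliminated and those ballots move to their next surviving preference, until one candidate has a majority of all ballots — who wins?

Round 1: Quinn 4, Noor 9, Ben 5, Vikram 18, Alice 20, Grace 0. Grace eliminated.
Round 2: Quinn 4, Noor 9, Ben 5, Vikram 18, Alice 20. Quinn eliminated.
Round 3: Noor 9, Ben 5, Vikram 18, Alice 24. Ben eliminated.
Round 4: Noor 9, Vikram 21, Alice 26. Noor eliminated.
Round 5: Vikram 30, Alice 26. Vikram has a majority (≥29).

Vikram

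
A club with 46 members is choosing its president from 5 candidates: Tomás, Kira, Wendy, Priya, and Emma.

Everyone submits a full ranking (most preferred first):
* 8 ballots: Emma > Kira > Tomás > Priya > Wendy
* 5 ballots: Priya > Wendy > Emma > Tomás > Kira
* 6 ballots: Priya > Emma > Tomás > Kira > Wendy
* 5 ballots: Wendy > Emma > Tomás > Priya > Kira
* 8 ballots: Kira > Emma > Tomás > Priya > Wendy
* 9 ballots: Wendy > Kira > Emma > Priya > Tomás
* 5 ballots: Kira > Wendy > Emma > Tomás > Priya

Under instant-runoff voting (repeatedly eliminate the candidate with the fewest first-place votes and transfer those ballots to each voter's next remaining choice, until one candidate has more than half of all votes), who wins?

Round 1: Tomás 0, Kira 13, Wendy 14, Priya 11, Emma 8. Tomás eliminated.
Round 2: Kira 13, Wendy 14, Priya 11, Emma 8. Emma eliminated.
Round 3: Kira 21, Wendy 14, Priya 11. Priya eliminated.
Round 4: Kira 27, Wendy 19. Kira has a majority (≥24).

Kira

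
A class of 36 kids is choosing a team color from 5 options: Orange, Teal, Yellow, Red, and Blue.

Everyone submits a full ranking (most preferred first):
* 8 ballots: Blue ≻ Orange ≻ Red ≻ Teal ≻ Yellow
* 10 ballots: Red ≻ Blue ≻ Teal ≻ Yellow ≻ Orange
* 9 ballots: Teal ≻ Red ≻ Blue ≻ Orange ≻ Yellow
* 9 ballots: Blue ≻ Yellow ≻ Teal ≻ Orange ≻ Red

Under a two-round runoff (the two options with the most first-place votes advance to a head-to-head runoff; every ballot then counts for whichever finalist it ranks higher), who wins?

Round 1 first-place votes: Orange 0, Teal 9, Yellow 0, Red 10, Blue 17. Blue and Red advance.
Runoff: Blue is ranked above Red on 17 ballots, Red above Blue on 19.

Red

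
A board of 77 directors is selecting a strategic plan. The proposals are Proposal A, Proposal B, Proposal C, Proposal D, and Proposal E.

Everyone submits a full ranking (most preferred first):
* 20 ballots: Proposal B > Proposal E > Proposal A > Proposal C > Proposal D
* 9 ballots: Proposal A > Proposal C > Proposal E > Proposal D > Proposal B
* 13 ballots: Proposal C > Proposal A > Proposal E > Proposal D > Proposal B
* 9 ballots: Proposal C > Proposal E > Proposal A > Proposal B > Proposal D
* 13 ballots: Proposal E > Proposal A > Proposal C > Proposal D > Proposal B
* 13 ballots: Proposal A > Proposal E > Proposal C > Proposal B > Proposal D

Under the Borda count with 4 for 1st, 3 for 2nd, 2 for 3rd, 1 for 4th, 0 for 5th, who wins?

Proposal A: 20×2 + 9×4 + 13×3 + 9×2 + 13×3 + 13×4 = 224
Proposal B: 20×4 + 9×0 + 13×0 + 9×1 + 13×0 + 13×1 = 102
Proposal C: 20×1 + 9×3 + 13×4 + 9×4 + 13×2 + 13×2 = 187
Proposal D: 20×0 + 9×1 + 13×1 + 9×0 + 13×1 + 13×0 = 35
Proposal E: 20×3 + 9×2 + 13×2 + 9×3 + 13×4 + 13×3 = 222

Proposal A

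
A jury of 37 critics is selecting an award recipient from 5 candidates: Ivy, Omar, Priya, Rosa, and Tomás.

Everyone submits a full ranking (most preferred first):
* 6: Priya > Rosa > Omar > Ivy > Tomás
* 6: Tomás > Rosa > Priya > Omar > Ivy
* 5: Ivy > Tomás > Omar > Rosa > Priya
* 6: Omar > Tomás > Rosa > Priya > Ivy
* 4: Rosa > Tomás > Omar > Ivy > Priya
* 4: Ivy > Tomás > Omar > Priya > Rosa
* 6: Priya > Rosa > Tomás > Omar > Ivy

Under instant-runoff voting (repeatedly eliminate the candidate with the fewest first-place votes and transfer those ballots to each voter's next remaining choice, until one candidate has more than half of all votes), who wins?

Round 1: Ivy 9, Omar 6, Priya 12, Rosa 4, Tomás 6. Rosa eliminated.
Round 2: Ivy 9, Omar 6, Priya 12, Tomás 10. Omar eliminated.
Round 3: Ivy 9, Priya 12, Tomás 16. Ivy eliminated.
Round 4: Priya 12, Tomás 25. Tomás has a majority (≥19).

Tomás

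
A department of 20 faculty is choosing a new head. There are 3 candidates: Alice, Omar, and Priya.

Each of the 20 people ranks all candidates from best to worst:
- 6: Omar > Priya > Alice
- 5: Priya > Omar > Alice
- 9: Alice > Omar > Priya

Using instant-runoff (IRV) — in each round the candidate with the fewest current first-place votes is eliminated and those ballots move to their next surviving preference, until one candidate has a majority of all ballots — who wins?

Round 1: Alice 9, Omar 6, Priya 5. Priya eliminated.
Round 2: Alice 9, Omar 11. Omar has a majority (≥11).

Omar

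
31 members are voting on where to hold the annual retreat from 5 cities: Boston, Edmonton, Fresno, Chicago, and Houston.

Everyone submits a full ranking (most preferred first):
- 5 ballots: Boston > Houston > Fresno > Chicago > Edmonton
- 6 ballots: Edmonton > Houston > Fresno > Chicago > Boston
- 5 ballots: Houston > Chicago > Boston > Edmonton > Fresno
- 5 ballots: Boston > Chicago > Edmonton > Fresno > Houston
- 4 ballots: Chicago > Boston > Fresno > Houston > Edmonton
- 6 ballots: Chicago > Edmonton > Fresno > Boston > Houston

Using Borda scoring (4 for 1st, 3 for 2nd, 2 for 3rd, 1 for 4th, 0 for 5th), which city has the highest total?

Boston: 5×4 + 6×0 + 5×2 + 5×4 + 4×3 + 6×1 = 68
Edmonton: 5×0 + 6×4 + 5×1 + 5×2 + 4×0 + 6×3 = 57
Fresno: 5×2 + 6×2 + 5×0 + 5×1 + 4×2 + 6×2 = 47
Chicago: 5×1 + 6×1 + 5×3 + 5×3 + 4×4 + 6×4 = 81
Houston: 5×3 + 6×3 + 5×4 + 5×0 + 4×1 + 6×0 = 57

Chicago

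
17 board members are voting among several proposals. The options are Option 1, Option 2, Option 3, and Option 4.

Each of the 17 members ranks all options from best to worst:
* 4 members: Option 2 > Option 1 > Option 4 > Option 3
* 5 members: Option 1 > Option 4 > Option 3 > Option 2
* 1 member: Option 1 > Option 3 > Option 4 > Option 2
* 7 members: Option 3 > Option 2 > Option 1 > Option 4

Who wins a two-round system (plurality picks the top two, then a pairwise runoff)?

Round 1 first-place votes: Option 1 6, Option 2 4, Option 3 7, Option 4 0. Option 3 and Option 1 advance.
Runoff: Option 3 is ranked above Option 1 on 7 ballots, Option 1 above Option 3 on 10.

Option 1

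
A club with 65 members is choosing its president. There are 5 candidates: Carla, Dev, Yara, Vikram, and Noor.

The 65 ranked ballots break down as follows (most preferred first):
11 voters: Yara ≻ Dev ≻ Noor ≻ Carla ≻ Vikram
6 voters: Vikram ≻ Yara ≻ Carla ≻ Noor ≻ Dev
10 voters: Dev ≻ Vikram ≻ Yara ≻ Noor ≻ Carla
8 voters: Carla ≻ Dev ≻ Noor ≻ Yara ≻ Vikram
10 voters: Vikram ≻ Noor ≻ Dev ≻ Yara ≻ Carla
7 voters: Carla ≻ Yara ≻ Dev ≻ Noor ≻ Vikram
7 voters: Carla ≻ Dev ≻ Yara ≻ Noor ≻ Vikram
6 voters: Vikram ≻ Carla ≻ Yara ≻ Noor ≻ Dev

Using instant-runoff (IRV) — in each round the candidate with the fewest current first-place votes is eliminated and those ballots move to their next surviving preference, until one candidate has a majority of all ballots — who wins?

Round 1: Carla 22, Dev 10, Yara 11, Vikram 22, Noor 0. Noor eliminated.
Round 2: Carla 22, Dev 10, Yara 11, Vikram 22. Dev eliminated.
Round 3: Carla 22, Yara 11, Vikram 32. Yara eliminated.
Round 4: Carla 33, Vikram 32. Carla has a majority (≥33).

Carla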